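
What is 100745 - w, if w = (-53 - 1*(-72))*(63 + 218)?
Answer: 95406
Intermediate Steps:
w = 5339 (w = (-53 + 72)*281 = 19*281 = 5339)
100745 - w = 100745 - 1*5339 = 100745 - 5339 = 95406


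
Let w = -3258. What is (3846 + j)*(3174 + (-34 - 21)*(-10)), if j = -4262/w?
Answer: 23339294860/1629 ≈ 1.4327e+7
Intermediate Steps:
j = 2131/1629 (j = -4262/(-3258) = -4262*(-1/3258) = 2131/1629 ≈ 1.3082)
(3846 + j)*(3174 + (-34 - 21)*(-10)) = (3846 + 2131/1629)*(3174 + (-34 - 21)*(-10)) = 6267265*(3174 - 55*(-10))/1629 = 6267265*(3174 + 550)/1629 = (6267265/1629)*3724 = 23339294860/1629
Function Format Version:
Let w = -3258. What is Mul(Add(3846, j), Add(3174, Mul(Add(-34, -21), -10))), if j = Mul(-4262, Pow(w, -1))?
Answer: Rational(23339294860, 1629) ≈ 1.4327e+7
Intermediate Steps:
j = Rational(2131, 1629) (j = Mul(-4262, Pow(-3258, -1)) = Mul(-4262, Rational(-1, 3258)) = Rational(2131, 1629) ≈ 1.3082)
Mul(Add(3846, j), Add(3174, Mul(Add(-34, -21), -10))) = Mul(Add(3846, Rational(2131, 1629)), Add(3174, Mul(Add(-34, -21), -10))) = Mul(Rational(6267265, 1629), Add(3174, Mul(-55, -10))) = Mul(Rational(6267265, 1629), Add(3174, 550)) = Mul(Rational(6267265, 1629), 3724) = Rational(23339294860, 1629)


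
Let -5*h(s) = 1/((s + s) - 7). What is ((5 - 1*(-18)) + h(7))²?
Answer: 646416/1225 ≈ 527.69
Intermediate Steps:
h(s) = -1/(5*(-7 + 2*s)) (h(s) = -1/(5*((s + s) - 7)) = -1/(5*(2*s - 7)) = -1/(5*(-7 + 2*s)))
((5 - 1*(-18)) + h(7))² = ((5 - 1*(-18)) - 1/(-35 + 10*7))² = ((5 + 18) - 1/(-35 + 70))² = (23 - 1/35)² = (804/35)² = 646416/1225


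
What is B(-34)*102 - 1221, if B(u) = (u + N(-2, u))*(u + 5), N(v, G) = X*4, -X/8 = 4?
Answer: 477975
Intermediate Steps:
X = -32 (X = -8*4 = -32)
N(v, G) = -128 (N(v, G) = -32*4 = -128)
B(u) = (-128 + u)*(5 + u) (B(u) = (u - 128)*(u + 5) = (-128 + u)*(5 + u))
B(-34)*102 - 1221 = (-640 + (-34)² - 123*(-34))*102 - 1221 = (-640 + 1156 + 4182)*102 - 1221 = 4698*102 - 1221 = 479196 - 1221 = 477975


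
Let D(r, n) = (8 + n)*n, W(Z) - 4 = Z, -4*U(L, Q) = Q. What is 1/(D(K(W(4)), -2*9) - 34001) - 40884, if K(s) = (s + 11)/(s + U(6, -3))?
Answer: -1382737765/33821 ≈ -40884.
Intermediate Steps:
U(L, Q) = -Q/4
W(Z) = 4 + Z
K(s) = (11 + s)/(¾ + s) (K(s) = (s + 11)/(s - ¼*(-3)) = (11 + s)/(s + ¾) = (11 + s)/(¾ + s))
D(r, n) = n*(8 + n)
1/(D(K(W(4)), -2*9) - 34001) - 40884 = 1/((-2*9)*(8 - 2*9) - 34001) - 40884 = 1/(-18*(8 - 18) - 34001) - 40884 = 1/(-18*(-10) - 34001) - 40884 = 1/(180 - 34001) - 40884 = 1/(-33821) - 40884 = -1/33821 - 40884 = -1382737765/33821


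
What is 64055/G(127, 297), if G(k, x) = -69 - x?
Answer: -64055/366 ≈ -175.01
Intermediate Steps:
64055/G(127, 297) = 64055/(-69 - 1*297) = 64055/(-69 - 297) = 64055/(-366) = 64055*(-1/366) = -64055/366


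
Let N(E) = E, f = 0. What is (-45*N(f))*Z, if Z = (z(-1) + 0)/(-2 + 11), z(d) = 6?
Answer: 0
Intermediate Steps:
Z = 2/3 (Z = (6 + 0)/(-2 + 11) = 6/9 = 6*(1/9) = 2/3 ≈ 0.66667)
(-45*N(f))*Z = -45*0*(2/3) = 0*(2/3) = 0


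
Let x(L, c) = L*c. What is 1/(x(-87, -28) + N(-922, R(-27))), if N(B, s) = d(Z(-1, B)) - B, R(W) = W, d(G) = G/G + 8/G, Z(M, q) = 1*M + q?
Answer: 923/3100349 ≈ 0.00029771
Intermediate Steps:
Z(M, q) = M + q
d(G) = 1 + 8/G
N(B, s) = -B + (7 + B)/(-1 + B) (N(B, s) = (8 + (-1 + B))/(-1 + B) - B = (7 + B)/(-1 + B) - B = -B + (7 + B)/(-1 + B))
1/(x(-87, -28) + N(-922, R(-27))) = 1/(-87*(-28) + (7 - 922 - 1*(-922)*(-1 - 922))/(-1 - 922)) = 1/(2436 + (7 - 922 - 1*(-922)*(-923))/(-923)) = 1/(2436 - (7 - 922 - 851006)/923) = 1/(2436 - 1/923*(-851921)) = 1/(2436 + 851921/923) = 1/(3100349/923) = 923/3100349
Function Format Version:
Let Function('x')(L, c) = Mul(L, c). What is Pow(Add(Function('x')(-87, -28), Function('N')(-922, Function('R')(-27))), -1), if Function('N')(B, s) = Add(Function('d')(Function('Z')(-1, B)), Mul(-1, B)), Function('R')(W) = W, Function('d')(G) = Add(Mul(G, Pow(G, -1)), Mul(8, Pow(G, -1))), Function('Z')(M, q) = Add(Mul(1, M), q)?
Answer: Rational(923, 3100349) ≈ 0.00029771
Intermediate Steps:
Function('Z')(M, q) = Add(M, q)
Function('d')(G) = Add(1, Mul(8, Pow(G, -1)))
Function('N')(B, s) = Add(Mul(-1, B), Mul(Pow(Add(-1, B), -1), Add(7, B))) (Function('N')(B, s) = Add(Mul(Pow(Add(-1, B), -1), Add(8, Add(-1, B))), Mul(-1, B)) = Add(Mul(Pow(Add(-1, B), -1), Add(7, B)), Mul(-1, B)) = Add(Mul(-1, B), Mul(Pow(Add(-1, B), -1), Add(7, B))))
Pow(Add(Function('x')(-87, -28), Function('N')(-922, Function('R')(-27))), -1) = Pow(Add(Mul(-87, -28), Mul(Pow(Add(-1, -922), -1), Add(7, -922, Mul(-1, -922, Add(-1, -922))))), -1) = Pow(Add(2436, Mul(Pow(-923, -1), Add(7, -922, Mul(-1, -922, -923)))), -1) = Pow(Add(2436, Mul(Rational(-1, 923), Add(7, -922, -851006))), -1) = Pow(Add(2436, Mul(Rational(-1, 923), -851921)), -1) = Pow(Add(2436, Rational(851921, 923)), -1) = Pow(Rational(3100349, 923), -1) = Rational(923, 3100349)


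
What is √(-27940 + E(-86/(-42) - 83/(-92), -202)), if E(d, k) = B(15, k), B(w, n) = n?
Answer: I*√28142 ≈ 167.76*I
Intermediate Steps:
E(d, k) = k
√(-27940 + E(-86/(-42) - 83/(-92), -202)) = √(-27940 - 202) = √(-28142) = I*√28142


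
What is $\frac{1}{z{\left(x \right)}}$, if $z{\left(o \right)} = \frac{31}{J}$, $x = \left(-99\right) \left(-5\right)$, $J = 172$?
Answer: $\frac{172}{31} \approx 5.5484$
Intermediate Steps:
$x = 495$
$z{\left(o \right)} = \frac{31}{172}$
$\frac{1}{z{\left(x \right)}} = \frac{1}{\frac{31}{172}} = \frac{172}{31}$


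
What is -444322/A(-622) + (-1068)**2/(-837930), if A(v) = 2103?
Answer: -62451577622/293694465 ≈ -212.64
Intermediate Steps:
-444322/A(-622) + (-1068)**2/(-837930) = -444322/2103 + (-1068)**2/(-837930) = -444322*1/2103 + 1140624*(-1/837930) = -444322/2103 - 190104/139655 = -62451577622/293694465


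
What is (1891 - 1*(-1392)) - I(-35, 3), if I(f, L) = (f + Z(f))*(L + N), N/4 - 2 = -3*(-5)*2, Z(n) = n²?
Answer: -152607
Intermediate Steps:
N = 128 (N = 8 + 4*(-3*(-5)*2) = 8 + 4*(15*2) = 8 + 4*30 = 8 + 120 = 128)
I(f, L) = (128 + L)*(f + f²) (I(f, L) = (f + f²)*(L + 128) = (f + f²)*(128 + L) = (128 + L)*(f + f²))
(1891 - 1*(-1392)) - I(-35, 3) = (1891 - 1*(-1392)) - (-35)*(128 + 3 + 128*(-35) + 3*(-35)) = (1891 + 1392) - (-35)*(128 + 3 - 4480 - 105) = 3283 - (-35)*(-4454) = 3283 - 1*155890 = 3283 - 155890 = -152607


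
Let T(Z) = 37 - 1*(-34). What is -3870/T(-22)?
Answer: -3870/71 ≈ -54.507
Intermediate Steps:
T(Z) = 71 (T(Z) = 37 + 34 = 71)
-3870/T(-22) = -3870/71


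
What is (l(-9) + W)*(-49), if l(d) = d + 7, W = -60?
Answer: 3038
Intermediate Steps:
l(d) = 7 + d
(l(-9) + W)*(-49) = ((7 - 9) - 60)*(-49) = (-2 - 60)*(-49) = -62*(-49) = 3038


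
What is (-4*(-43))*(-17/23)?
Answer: -2924/23 ≈ -127.13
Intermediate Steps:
(-4*(-43))*(-17/23) = 172*(-17*1/23) = 172*(-17/23) = -2924/23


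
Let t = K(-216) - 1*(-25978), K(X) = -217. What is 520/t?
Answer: 520/25761 ≈ 0.020186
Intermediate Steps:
t = 25761 (t = -217 - 1*(-25978) = -217 + 25978 = 25761)
520/t = 520/25761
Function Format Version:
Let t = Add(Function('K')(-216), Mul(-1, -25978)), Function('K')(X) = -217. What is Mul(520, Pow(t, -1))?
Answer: Rational(520, 25761) ≈ 0.020186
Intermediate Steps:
t = 25761 (t = Add(-217, Mul(-1, -25978)) = Add(-217, 25978) = 25761)
Mul(520, Pow(t, -1)) = Mul(520, Pow(25761, -1)) = Mul(520, Rational(1, 25761)) = Rational(520, 25761)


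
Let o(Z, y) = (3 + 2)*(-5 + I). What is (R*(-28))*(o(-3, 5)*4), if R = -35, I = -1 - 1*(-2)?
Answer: -78400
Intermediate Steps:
I = 1 (I = -1 + 2 = 1)
o(Z, y) = -20 (o(Z, y) = (3 + 2)*(-5 + 1) = 5*(-4) = -20)
(R*(-28))*(o(-3, 5)*4) = (-35*(-28))*(-20*4) = 980*(-80) = -78400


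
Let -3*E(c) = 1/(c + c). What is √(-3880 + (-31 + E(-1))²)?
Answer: I*√105455/6 ≈ 54.123*I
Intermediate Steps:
E(c) = -1/(6*c) (E(c) = -1/(3*(c + c)) = -1/(2*c)/3 = -1/(6*c))
√(-3880 + (-31 + E(-1))²) = √(-3880 + (-31 - ⅙/(-1))²) = √(-3880 + (-31 - ⅙*(-1))²) = √(-3880 + (-31 + ⅙)²) = √(-3880 + (-185/6)²) = √(-3880 + 34225/36) = √(-105455/36) = I*√105455/6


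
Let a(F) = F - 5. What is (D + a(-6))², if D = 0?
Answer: 121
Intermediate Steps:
a(F) = -5 + F
(D + a(-6))² = (0 + (-5 - 6))² = (0 - 11)² = (-11)² = 121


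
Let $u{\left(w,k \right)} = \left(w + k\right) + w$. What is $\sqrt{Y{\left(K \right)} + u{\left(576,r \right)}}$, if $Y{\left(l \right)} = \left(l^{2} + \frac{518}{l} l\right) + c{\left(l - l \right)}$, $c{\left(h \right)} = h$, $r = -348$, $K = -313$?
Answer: $\sqrt{99291} \approx 315.1$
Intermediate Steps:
$u{\left(w,k \right)} = k + 2 w$ ($u{\left(w,k \right)} = \left(k + w\right) + w = k + 2 w$)
$Y{\left(l \right)} = 518 + l^{2}$ ($Y{\left(l \right)} = \left(l^{2} + \frac{518}{l} l\right) + \left(l - l\right) = \left(l^{2} + 518\right) + 0 = \left(518 + l^{2}\right) + 0 = 518 + l^{2}$)
$\sqrt{Y{\left(K \right)} + u{\left(576,r \right)}} = \sqrt{\left(518 + \left(-313\right)^{2}\right) + \left(-348 + 2 \cdot 576\right)} = \sqrt{\left(518 + 97969\right) + \left(-348 + 1152\right)} = \sqrt{98487 + 804} = \sqrt{99291}$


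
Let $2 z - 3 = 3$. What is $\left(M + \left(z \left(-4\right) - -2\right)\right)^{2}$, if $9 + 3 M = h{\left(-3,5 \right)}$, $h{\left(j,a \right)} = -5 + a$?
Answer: $169$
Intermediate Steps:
$z = 3$ ($z = \frac{3}{2} + \frac{1}{2} \cdot 3 = \frac{3}{2} + \frac{3}{2} = 3$)
$M = -3$ ($M = -3 + \frac{-5 + 5}{3} = -3 + \frac{1}{3} \cdot 0 = -3 + 0 = -3$)
$\left(M + \left(z \left(-4\right) - -2\right)\right)^{2} = \left(-3 + \left(3 \left(-4\right) - -2\right)\right)^{2} = \left(-3 + \left(-12 + 2\right)\right)^{2} = \left(-3 - 10\right)^{2} = \left(-13\right)^{2} = 169$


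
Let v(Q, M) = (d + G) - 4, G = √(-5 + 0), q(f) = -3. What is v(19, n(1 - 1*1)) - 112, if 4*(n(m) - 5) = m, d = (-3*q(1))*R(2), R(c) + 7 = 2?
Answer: -161 + I*√5 ≈ -161.0 + 2.2361*I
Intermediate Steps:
R(c) = -5 (R(c) = -7 + 2 = -5)
d = -45 (d = -3*(-3)*(-5) = 9*(-5) = -45)
n(m) = 5 + m/4
G = I*√5 (G = √(-5) = I*√5 ≈ 2.2361*I)
v(Q, M) = -49 + I*√5 (v(Q, M) = (-45 + I*√5) - 4 = -49 + I*√5)
v(19, n(1 - 1*1)) - 112 = (-49 + I*√5) - 112 = -161 + I*√5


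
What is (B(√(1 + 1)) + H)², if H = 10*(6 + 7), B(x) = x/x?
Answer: 17161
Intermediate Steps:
B(x) = 1
H = 130 (H = 10*13 = 130)
(B(√(1 + 1)) + H)² = (1 + 130)² = 131² = 17161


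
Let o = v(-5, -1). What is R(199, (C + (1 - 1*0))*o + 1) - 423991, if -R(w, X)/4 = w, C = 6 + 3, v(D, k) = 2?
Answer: -424787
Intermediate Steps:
C = 9
o = 2
R(w, X) = -4*w
R(199, (C + (1 - 1*0))*o + 1) - 423991 = -4*199 - 423991 = -796 - 423991 = -424787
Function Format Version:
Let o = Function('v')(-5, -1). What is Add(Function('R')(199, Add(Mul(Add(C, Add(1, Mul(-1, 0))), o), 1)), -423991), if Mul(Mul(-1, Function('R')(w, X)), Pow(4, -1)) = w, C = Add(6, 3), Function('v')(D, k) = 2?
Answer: -424787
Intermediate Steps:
C = 9
o = 2
Function('R')(w, X) = Mul(-4, w)
Add(Function('R')(199, Add(Mul(Add(C, Add(1, Mul(-1, 0))), o), 1)), -423991) = Add(Mul(-4, 199), -423991) = Add(-796, -423991) = -424787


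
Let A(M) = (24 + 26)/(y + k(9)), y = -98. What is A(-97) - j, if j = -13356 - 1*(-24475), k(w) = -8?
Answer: -589332/53 ≈ -11119.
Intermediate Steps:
j = 11119 (j = -13356 + 24475 = 11119)
A(M) = -25/53 (A(M) = (24 + 26)/(-98 - 8) = 50/(-106) = 50*(-1/106) = -25/53)
A(-97) - j = -25/53 - 1*11119 = -25/53 - 11119 = -589332/53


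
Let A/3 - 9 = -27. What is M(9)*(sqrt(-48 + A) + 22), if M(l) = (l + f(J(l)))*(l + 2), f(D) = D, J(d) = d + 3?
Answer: 5082 + 231*I*sqrt(102) ≈ 5082.0 + 2333.0*I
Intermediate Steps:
A = -54 (A = 27 + 3*(-27) = 27 - 81 = -54)
J(d) = 3 + d
M(l) = (2 + l)*(3 + 2*l) (M(l) = (l + (3 + l))*(l + 2) = (3 + 2*l)*(2 + l) = (2 + l)*(3 + 2*l))
M(9)*(sqrt(-48 + A) + 22) = (6 + 2*9**2 + 7*9)*(sqrt(-48 - 54) + 22) = (6 + 2*81 + 63)*(sqrt(-102) + 22) = (6 + 162 + 63)*(I*sqrt(102) + 22) = 231*(22 + I*sqrt(102)) = 5082 + 231*I*sqrt(102)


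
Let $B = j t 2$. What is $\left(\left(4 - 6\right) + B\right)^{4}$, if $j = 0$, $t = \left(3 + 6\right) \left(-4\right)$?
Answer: $16$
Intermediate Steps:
$t = -36$ ($t = 9 \left(-4\right) = -36$)
$B = 0$ ($B = 0 \left(-36\right) 2 = 0 \cdot 2 = 0$)
$\left(\left(4 - 6\right) + B\right)^{4} = \left(\left(4 - 6\right) + 0\right)^{4} = \left(-2 + 0\right)^{4} = \left(-2\right)^{4} = 16$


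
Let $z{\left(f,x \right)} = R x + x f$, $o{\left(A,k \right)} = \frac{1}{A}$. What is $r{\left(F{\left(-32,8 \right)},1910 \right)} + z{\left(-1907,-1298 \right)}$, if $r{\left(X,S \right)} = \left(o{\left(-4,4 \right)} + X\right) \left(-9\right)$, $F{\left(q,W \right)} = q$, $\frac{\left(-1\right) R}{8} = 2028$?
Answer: $\frac{94137313}{4} \approx 2.3534 \cdot 10^{7}$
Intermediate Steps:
$R = -16224$ ($R = \left(-8\right) 2028 = -16224$)
$z{\left(f,x \right)} = - 16224 x + f x$ ($z{\left(f,x \right)} = - 16224 x + x f = - 16224 x + f x$)
$r{\left(X,S \right)} = \frac{9}{4} - 9 X$ ($r{\left(X,S \right)} = \left(\frac{1}{-4} + X\right) \left(-9\right) = \left(- \frac{1}{4} + X\right) \left(-9\right) = \frac{9}{4} - 9 X$)
$r{\left(F{\left(-32,8 \right)},1910 \right)} + z{\left(-1907,-1298 \right)} = \left(\frac{9}{4} - -288\right) - 1298 \left(-16224 - 1907\right) = \left(\frac{9}{4} + 288\right) - -23534038 = \frac{1161}{4} + 23534038 = \frac{94137313}{4}$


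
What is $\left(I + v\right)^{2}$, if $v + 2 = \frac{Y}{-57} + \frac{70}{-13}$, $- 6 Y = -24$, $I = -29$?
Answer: $\frac{729702169}{549081} \approx 1329.0$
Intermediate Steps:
$Y = 4$ ($Y = \left(- \frac{1}{6}\right) \left(-24\right) = 4$)
$v = - \frac{5524}{741}$ ($v = -2 + \left(\frac{4}{-57} + \frac{70}{-13}\right) = -2 + \left(4 \left(- \frac{1}{57}\right) + 70 \left(- \frac{1}{13}\right)\right) = -2 - \frac{4042}{741} = - \frac{5524}{741} \approx -7.4548$)
$\left(I + v\right)^{2} = \left(-29 - \frac{5524}{741}\right)^{2} = \left(- \frac{27013}{741}\right)^{2} = \frac{729702169}{549081}$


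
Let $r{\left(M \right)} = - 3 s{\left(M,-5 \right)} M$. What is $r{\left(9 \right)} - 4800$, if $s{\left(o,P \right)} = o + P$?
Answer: $-4908$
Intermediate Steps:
$s{\left(o,P \right)} = P + o$
$r{\left(M \right)} = M \left(15 - 3 M\right)$ ($r{\left(M \right)} = - 3 \left(-5 + M\right) M = \left(15 - 3 M\right) M = M \left(15 - 3 M\right)$)
$r{\left(9 \right)} - 4800 = 3 \cdot 9 \left(5 - 9\right) - 4800 = 3 \cdot 9 \left(-4\right) - 4800 = -108 - 4800 = -4908$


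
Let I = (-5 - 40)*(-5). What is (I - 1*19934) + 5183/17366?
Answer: -342261311/17366 ≈ -19709.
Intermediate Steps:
I = 225 (I = -45*(-5) = 225)
(I - 1*19934) + 5183/17366 = (225 - 1*19934) + 5183/17366 = (225 - 19934) + 5183*(1/17366) = -19709 + 5183/17366 = -342261311/17366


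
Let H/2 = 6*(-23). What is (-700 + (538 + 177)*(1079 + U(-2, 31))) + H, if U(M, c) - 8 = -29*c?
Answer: 133444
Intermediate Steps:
U(M, c) = 8 - 29*c
H = -276 (H = 2*(6*(-23)) = 2*(-138) = -276)
(-700 + (538 + 177)*(1079 + U(-2, 31))) + H = (-700 + (538 + 177)*(1079 + (8 - 29*31))) - 276 = (-700 + 715*(1079 + (8 - 899))) - 276 = (-700 + 715*(1079 - 891)) - 276 = (-700 + 715*188) - 276 = (-700 + 134420) - 276 = 133720 - 276 = 133444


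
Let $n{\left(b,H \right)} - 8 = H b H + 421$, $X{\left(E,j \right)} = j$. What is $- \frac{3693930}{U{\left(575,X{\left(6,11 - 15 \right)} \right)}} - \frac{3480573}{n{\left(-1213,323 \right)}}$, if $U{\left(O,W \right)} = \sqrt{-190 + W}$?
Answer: $\frac{3480573}{126550648} + \frac{1846965 i \sqrt{194}}{97} \approx 0.027503 + 2.6521 \cdot 10^{5} i$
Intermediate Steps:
$n{\left(b,H \right)} = 429 + b H^{2}$ ($n{\left(b,H \right)} = 8 + \left(H b H + 421\right) = 8 + \left(b H^{2} + 421\right) = 8 + \left(421 + b H^{2}\right) = 429 + b H^{2}$)
$- \frac{3693930}{U{\left(575,X{\left(6,11 - 15 \right)} \right)}} - \frac{3480573}{n{\left(-1213,323 \right)}} = - \frac{3693930}{\sqrt{-190 + \left(11 - 15\right)}} - \frac{3480573}{429 - 1213 \cdot 323^{2}} = - \frac{3693930}{\sqrt{-190 - 4}} - \frac{3480573}{429 - 126551077} = - \frac{3693930}{\sqrt{-194}} - \frac{3480573}{429 - 126551077} = - \frac{3693930}{i \sqrt{194}} - \frac{3480573}{-126550648} = - 3693930 \left(- \frac{i \sqrt{194}}{194}\right) - - \frac{3480573}{126550648} = \frac{1846965 i \sqrt{194}}{97} + \frac{3480573}{126550648} = \frac{3480573}{126550648} + \frac{1846965 i \sqrt{194}}{97}$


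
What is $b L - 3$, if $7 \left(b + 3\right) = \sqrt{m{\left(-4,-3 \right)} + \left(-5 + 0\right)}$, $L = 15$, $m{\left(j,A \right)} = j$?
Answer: $-48 + \frac{45 i}{7} \approx -48.0 + 6.4286 i$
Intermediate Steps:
$b = -3 + \frac{3 i}{7}$ ($b = -3 + \frac{\sqrt{-4 + \left(-5 + 0\right)}}{7} = -3 + \frac{\sqrt{-4 - 5}}{7} = -3 + \frac{\sqrt{-9}}{7} = -3 + \frac{3 i}{7} \approx -3.0 + 0.42857 i$)
$b L - 3 = \left(-3 + \frac{3 i}{7}\right) 15 - 3 = \left(-45 + \frac{45 i}{7}\right) + \left(-4 + 1\right) = \left(-45 + \frac{45 i}{7}\right) - 3 = -48 + \frac{45 i}{7}$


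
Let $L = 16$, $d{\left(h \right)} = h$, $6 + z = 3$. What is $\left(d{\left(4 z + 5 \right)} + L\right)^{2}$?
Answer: $81$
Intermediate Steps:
$z = -3$ ($z = -6 + 3 = -3$)
$\left(d{\left(4 z + 5 \right)} + L\right)^{2} = \left(\left(4 \left(-3\right) + 5\right) + 16\right)^{2} = \left(\left(-12 + 5\right) + 16\right)^{2} = \left(-7 + 16\right)^{2} = 9^{2} = 81$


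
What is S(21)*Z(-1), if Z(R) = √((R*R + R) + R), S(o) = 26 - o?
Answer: 5*I ≈ 5.0*I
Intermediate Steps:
Z(R) = √(R² + 2*R) (Z(R) = √((R² + R) + R) = √((R + R²) + R) = √(R² + 2*R))
S(21)*Z(-1) = (26 - 1*21)*√(-(2 - 1)) = (26 - 21)*√(-1*1) = 5*√(-1) = 5*I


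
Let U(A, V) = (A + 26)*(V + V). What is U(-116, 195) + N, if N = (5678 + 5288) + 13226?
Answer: -10908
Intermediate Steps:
N = 24192 (N = 10966 + 13226 = 24192)
U(A, V) = 2*V*(26 + A) (U(A, V) = (26 + A)*(2*V) = 2*V*(26 + A))
U(-116, 195) + N = 2*195*(26 - 116) + 24192 = 2*195*(-90) + 24192 = -35100 + 24192 = -10908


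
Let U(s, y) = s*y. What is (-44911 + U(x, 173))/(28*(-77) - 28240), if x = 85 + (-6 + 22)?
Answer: 269/298 ≈ 0.90268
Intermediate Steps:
x = 101 (x = 85 + 16 = 101)
(-44911 + U(x, 173))/(28*(-77) - 28240) = (-44911 + 101*173)/(28*(-77) - 28240) = (-44911 + 17473)/(-2156 - 28240) = -27438/(-30396) = -27438*(-1/30396) = 269/298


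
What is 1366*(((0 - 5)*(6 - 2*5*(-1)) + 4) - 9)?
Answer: -116110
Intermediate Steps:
1366*(((0 - 5)*(6 - 2*5*(-1)) + 4) - 9) = 1366*((-5*(6 - 10*(-1)) + 4) - 9) = 1366*((-5*(6 + 10) + 4) - 9) = 1366*((-5*16 + 4) - 9) = 1366*((-80 + 4) - 9) = 1366*(-76 - 9) = 1366*(-85) = -116110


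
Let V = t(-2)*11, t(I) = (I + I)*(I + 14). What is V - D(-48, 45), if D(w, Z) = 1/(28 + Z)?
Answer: -38545/73 ≈ -528.01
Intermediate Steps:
t(I) = 2*I*(14 + I) (t(I) = (2*I)*(14 + I) = 2*I*(14 + I))
V = -528 (V = (2*(-2)*(14 - 2))*11 = (2*(-2)*12)*11 = -48*11 = -528)
V - D(-48, 45) = -528 - 1/(28 + 45) = -528 - 1/73 = -38545/73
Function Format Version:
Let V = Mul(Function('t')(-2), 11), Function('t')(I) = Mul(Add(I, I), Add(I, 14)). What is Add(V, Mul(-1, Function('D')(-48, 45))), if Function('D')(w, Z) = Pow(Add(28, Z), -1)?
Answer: Rational(-38545, 73) ≈ -528.01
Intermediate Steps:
Function('t')(I) = Mul(2, I, Add(14, I)) (Function('t')(I) = Mul(Mul(2, I), Add(14, I)) = Mul(2, I, Add(14, I)))
V = -528 (V = Mul(Mul(2, -2, Add(14, -2)), 11) = Mul(Mul(2, -2, 12), 11) = Mul(-48, 11) = -528)
Add(V, Mul(-1, Function('D')(-48, 45))) = Add(-528, Mul(-1, Pow(Add(28, 45), -1))) = Add(-528, Mul(-1, Pow(73, -1))) = Add(-528, Mul(-1, Rational(1, 73))) = Add(-528, Rational(-1, 73)) = Rational(-38545, 73)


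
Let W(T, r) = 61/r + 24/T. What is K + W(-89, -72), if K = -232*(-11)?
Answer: 16346059/6408 ≈ 2550.9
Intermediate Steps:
W(T, r) = 24/T + 61/r
K = 2552
K + W(-89, -72) = 2552 + (24/(-89) + 61/(-72)) = 2552 + (24*(-1/89) + 61*(-1/72)) = 2552 + (-24/89 - 61/72) = 2552 - 7157/6408 = 16346059/6408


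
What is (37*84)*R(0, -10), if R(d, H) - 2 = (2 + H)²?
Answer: 205128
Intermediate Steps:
R(d, H) = 2 + (2 + H)²
(37*84)*R(0, -10) = (37*84)*(2 + (2 - 10)²) = 3108*(2 + (-8)²) = 3108*(2 + 64) = 3108*66 = 205128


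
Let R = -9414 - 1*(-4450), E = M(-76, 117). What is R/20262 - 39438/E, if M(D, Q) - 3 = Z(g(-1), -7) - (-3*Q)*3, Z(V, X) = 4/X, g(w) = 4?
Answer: -1407580831/37423914 ≈ -37.612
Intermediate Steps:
M(D, Q) = 17/7 + 9*Q (M(D, Q) = 3 + (4/(-7) - (-3*Q)*3) = 3 + (4*(-⅐) - (-9)*Q) = 3 + (-4/7 + 9*Q) = 17/7 + 9*Q)
E = 7388/7 (E = 17/7 + 9*117 = 17/7 + 1053 = 7388/7 ≈ 1055.4)
R = -4964 (R = -9414 + 4450 = -4964)
R/20262 - 39438/E = -4964/20262 - 39438/7388/7 = -4964*1/20262 - 39438*7/7388 = -2482/10131 - 138033/3694 = -1407580831/37423914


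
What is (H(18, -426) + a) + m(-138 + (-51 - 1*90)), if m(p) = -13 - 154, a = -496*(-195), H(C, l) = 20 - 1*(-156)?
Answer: 96729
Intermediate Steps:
H(C, l) = 176 (H(C, l) = 20 + 156 = 176)
a = 96720
m(p) = -167
(H(18, -426) + a) + m(-138 + (-51 - 1*90)) = (176 + 96720) - 167 = 96896 - 167 = 96729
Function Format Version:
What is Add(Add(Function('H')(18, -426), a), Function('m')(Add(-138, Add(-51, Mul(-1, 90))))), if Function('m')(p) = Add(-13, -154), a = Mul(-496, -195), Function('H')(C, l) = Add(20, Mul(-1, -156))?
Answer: 96729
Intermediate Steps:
Function('H')(C, l) = 176 (Function('H')(C, l) = Add(20, 156) = 176)
a = 96720
Function('m')(p) = -167
Add(Add(Function('H')(18, -426), a), Function('m')(Add(-138, Add(-51, Mul(-1, 90))))) = Add(Add(176, 96720), -167) = Add(96896, -167) = 96729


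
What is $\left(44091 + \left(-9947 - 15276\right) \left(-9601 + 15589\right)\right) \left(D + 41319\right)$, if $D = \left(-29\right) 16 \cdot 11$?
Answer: $-5468147503095$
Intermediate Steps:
$D = -5104$ ($D = \left(-464\right) 11 = -5104$)
$\left(44091 + \left(-9947 - 15276\right) \left(-9601 + 15589\right)\right) \left(D + 41319\right) = \left(44091 + \left(-9947 - 15276\right) \left(-9601 + 15589\right)\right) \left(-5104 + 41319\right) = \left(44091 - 151035324\right) 36215 = \left(-150991233\right) 36215 = -5468147503095$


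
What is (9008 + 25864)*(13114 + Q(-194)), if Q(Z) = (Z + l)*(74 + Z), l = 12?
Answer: 1218915888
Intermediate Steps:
Q(Z) = (12 + Z)*(74 + Z) (Q(Z) = (Z + 12)*(74 + Z) = (12 + Z)*(74 + Z))
(9008 + 25864)*(13114 + Q(-194)) = (9008 + 25864)*(13114 + (888 + (-194)**2 + 86*(-194))) = 34872*(13114 + (888 + 37636 - 16684)) = 34872*(13114 + 21840) = 34872*34954 = 1218915888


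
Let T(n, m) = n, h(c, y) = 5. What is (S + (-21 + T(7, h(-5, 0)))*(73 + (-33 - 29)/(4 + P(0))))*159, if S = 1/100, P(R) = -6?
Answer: -23150241/100 ≈ -2.3150e+5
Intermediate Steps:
S = 1/100 ≈ 0.010000
(S + (-21 + T(7, h(-5, 0)))*(73 + (-33 - 29)/(4 + P(0))))*159 = (1/100 + (-21 + 7)*(73 + (-33 - 29)/(4 - 6)))*159 = (1/100 - 14*(73 - 62/(-2)))*159 = (1/100 - 14*(73 - 62*(-½)))*159 = (1/100 - 14*(73 + 31))*159 = (1/100 - 14*104)*159 = (1/100 - 1456)*159 = -145599/100*159 = -23150241/100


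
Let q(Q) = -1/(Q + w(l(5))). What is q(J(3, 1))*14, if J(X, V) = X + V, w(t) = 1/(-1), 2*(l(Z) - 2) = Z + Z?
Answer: -14/3 ≈ -4.6667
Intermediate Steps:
l(Z) = 2 + Z (l(Z) = 2 + (Z + Z)/2 = 2 + (2*Z)/2 = 2 + Z)
w(t) = -1
J(X, V) = V + X
q(Q) = -1/(-1 + Q) (q(Q) = -1/(Q - 1) = -1/(-1 + Q))
q(J(3, 1))*14 = -1/(-1 + (1 + 3))*14 = -1/(-1 + 4)*14 = -1/3*14 = -1*⅓*14 = -⅓*14 = -14/3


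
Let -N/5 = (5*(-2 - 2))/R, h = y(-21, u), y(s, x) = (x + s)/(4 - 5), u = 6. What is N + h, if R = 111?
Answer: 1765/111 ≈ 15.901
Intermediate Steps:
y(s, x) = -s - x (y(s, x) = (s + x)/(-1) = (s + x)*(-1) = -s - x)
h = 15 (h = -1*(-21) - 1*6 = 21 - 6 = 15)
N = 100/111 (N = -5*5*(-2 - 2)/111 = -5*5*(-4)/111 = -(-100)/111 = -5*(-20/111) = 100/111 ≈ 0.90090)
N + h = 100/111 + 15 = 1765/111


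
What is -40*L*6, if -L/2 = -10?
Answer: -4800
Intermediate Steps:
L = 20 (L = -2*(-10) = 20)
-40*L*6 = -40*20*6 = -800*6 = -4800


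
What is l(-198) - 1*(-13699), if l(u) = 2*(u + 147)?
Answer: 13597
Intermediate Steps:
l(u) = 294 + 2*u (l(u) = 2*(147 + u) = 294 + 2*u)
l(-198) - 1*(-13699) = (294 + 2*(-198)) - 1*(-13699) = (294 - 396) + 13699 = -102 + 13699 = 13597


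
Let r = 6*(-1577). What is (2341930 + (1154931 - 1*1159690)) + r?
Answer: 2327709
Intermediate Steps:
r = -9462
(2341930 + (1154931 - 1*1159690)) + r = (2341930 + (1154931 - 1*1159690)) - 9462 = (2341930 + (1154931 - 1159690)) - 9462 = (2341930 - 4759) - 9462 = 2337171 - 9462 = 2327709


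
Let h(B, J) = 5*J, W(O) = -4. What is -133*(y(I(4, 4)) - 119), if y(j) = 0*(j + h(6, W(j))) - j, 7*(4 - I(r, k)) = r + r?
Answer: 16207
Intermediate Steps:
I(r, k) = 4 - 2*r/7 (I(r, k) = 4 - (r + r)/7 = 4 - 2*r/7)
y(j) = -j (y(j) = 0*(j + 5*(-4)) - j = 0*(j - 20) - j = 0*(-20 + j) - j = 0 - j = -j)
-133*(y(I(4, 4)) - 119) = -133*(-(4 - 2/7*4) - 119) = -133*(-(4 - 8/7) - 119) = -133*(-1*20/7 - 119) = -133*(-20/7 - 119) = -133*(-853/7) = 16207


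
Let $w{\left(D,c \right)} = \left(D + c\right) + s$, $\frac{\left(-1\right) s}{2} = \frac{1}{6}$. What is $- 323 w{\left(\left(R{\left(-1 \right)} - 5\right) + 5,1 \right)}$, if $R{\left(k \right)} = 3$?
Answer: $- \frac{3553}{3} \approx -1184.3$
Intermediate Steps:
$s = - \frac{1}{3}$ ($s = - \frac{2}{6} = \left(-2\right) \frac{1}{6} = - \frac{1}{3} \approx -0.33333$)
$w{\left(D,c \right)} = - \frac{1}{3} + D + c$ ($w{\left(D,c \right)} = \left(D + c\right) - \frac{1}{3} = - \frac{1}{3} + D + c$)
$- 323 w{\left(\left(R{\left(-1 \right)} - 5\right) + 5,1 \right)} = - 323 \left(- \frac{1}{3} + \left(\left(3 - 5\right) + 5\right) + 1\right) = - 323 \left(- \frac{1}{3} + \left(-2 + 5\right) + 1\right) = - 323 \left(- \frac{1}{3} + 3 + 1\right) = \left(-323\right) \frac{11}{3} = - \frac{3553}{3}$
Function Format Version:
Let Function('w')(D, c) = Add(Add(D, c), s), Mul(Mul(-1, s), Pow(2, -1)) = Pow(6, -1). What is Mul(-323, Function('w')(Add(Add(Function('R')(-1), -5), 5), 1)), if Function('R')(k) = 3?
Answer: Rational(-3553, 3) ≈ -1184.3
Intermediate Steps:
s = Rational(-1, 3) (s = Mul(-2, Pow(6, -1)) = Mul(-2, Rational(1, 6)) = Rational(-1, 3) ≈ -0.33333)
Function('w')(D, c) = Add(Rational(-1, 3), D, c) (Function('w')(D, c) = Add(Add(D, c), Rational(-1, 3)) = Add(Rational(-1, 3), D, c))
Mul(-323, Function('w')(Add(Add(Function('R')(-1), -5), 5), 1)) = Mul(-323, Add(Rational(-1, 3), Add(Add(3, -5), 5), 1)) = Mul(-323, Add(Rational(-1, 3), Add(-2, 5), 1)) = Mul(-323, Add(Rational(-1, 3), 3, 1)) = Mul(-323, Rational(11, 3)) = Rational(-3553, 3)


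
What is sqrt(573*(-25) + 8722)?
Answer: I*sqrt(5603) ≈ 74.853*I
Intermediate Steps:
sqrt(573*(-25) + 8722) = sqrt(-14325 + 8722) = sqrt(-5603) = I*sqrt(5603)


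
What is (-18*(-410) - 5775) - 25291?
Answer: -23686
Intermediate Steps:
(-18*(-410) - 5775) - 25291 = (7380 - 5775) - 25291 = 1605 - 25291 = -23686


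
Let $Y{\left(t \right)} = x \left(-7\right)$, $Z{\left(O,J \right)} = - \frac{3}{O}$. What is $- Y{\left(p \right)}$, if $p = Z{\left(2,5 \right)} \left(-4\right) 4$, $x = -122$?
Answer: $-854$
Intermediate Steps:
$p = 24$ ($p = - \frac{3}{2} \left(-4\right) 4 = \left(-3\right) \frac{1}{2} \left(-4\right) 4 = \left(- \frac{3}{2}\right) \left(-4\right) 4 = 6 \cdot 4 = 24$)
$Y{\left(t \right)} = 854$ ($Y{\left(t \right)} = \left(-122\right) \left(-7\right) = 854$)
$- Y{\left(p \right)} = \left(-1\right) 854 = -854$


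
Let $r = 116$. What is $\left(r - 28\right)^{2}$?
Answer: $7744$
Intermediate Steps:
$\left(r - 28\right)^{2} = \left(116 - 28\right)^{2} = 88^{2} = 7744$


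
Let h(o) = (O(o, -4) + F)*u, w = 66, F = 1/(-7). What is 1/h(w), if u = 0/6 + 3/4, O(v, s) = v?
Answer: 28/1383 ≈ 0.020246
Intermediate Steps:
F = -⅐ ≈ -0.14286
u = ¾ (u = 0*(⅙) + 3*(¼) = 0 + ¾ = ¾ ≈ 0.75000)
h(o) = -3/28 + 3*o/4 (h(o) = (o - ⅐)*(¾) = (-⅐ + o)*(¾) = -3/28 + 3*o/4)
1/h(w) = 1/(-3/28 + (¾)*66) = 1/(-3/28 + 99/2) = 1/(1383/28) = 28/1383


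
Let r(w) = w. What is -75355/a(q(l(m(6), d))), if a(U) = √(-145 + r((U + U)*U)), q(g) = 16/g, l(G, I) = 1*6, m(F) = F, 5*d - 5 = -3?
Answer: 226065*I*√1177/1177 ≈ 6589.4*I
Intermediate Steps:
d = ⅖ (d = 1 + (⅕)*(-3) = 1 - ⅗ = ⅖ ≈ 0.40000)
l(G, I) = 6
a(U) = √(-145 + 2*U²) (a(U) = √(-145 + (U + U)*U) = √(-145 + (2*U)*U) = √(-145 + 2*U²))
-75355/a(q(l(m(6), d))) = -75355/√(-145 + 2*(16/6)²) = -75355/√(-145 + 2*(16*(⅙))²) = -75355/√(-145 + 2*(8/3)²) = -75355/√(-145 + 2*(64/9)) = -75355/√(-145 + 128/9) = -75355*(-3*I*√1177/1177) = -(-226065)*I*√1177/1177 = 226065*I*√1177/1177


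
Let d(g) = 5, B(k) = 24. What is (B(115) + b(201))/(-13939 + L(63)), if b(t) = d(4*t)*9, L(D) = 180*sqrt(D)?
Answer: -961791/192254521 - 37260*sqrt(7)/192254521 ≈ -0.0055155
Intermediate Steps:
b(t) = 45 (b(t) = 5*9 = 45)
(B(115) + b(201))/(-13939 + L(63)) = (24 + 45)/(-13939 + 180*sqrt(63)) = 69/(-13939 + 180*(3*sqrt(7))) = 69/(-13939 + 540*sqrt(7))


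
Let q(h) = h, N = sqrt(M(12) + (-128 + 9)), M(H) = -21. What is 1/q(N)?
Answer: -I*sqrt(35)/70 ≈ -0.084515*I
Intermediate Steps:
N = 2*I*sqrt(35) (N = sqrt(-21 + (-128 + 9)) = sqrt(-21 - 119) = sqrt(-140) = 2*I*sqrt(35) ≈ 11.832*I)
1/q(N) = 1/(2*I*sqrt(35)) = -I*sqrt(35)/70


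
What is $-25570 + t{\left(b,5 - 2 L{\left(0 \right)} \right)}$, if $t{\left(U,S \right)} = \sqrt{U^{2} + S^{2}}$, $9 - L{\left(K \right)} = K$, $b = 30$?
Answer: $-25570 + \sqrt{1069} \approx -25537.0$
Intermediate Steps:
$L{\left(K \right)} = 9 - K$
$t{\left(U,S \right)} = \sqrt{S^{2} + U^{2}}$
$-25570 + t{\left(b,5 - 2 L{\left(0 \right)} \right)} = -25570 + \sqrt{\left(5 - 2 \left(9 - 0\right)\right)^{2} + 30^{2}} = -25570 + \sqrt{\left(5 - 2 \left(9 + 0\right)\right)^{2} + 900} = -25570 + \sqrt{\left(5 - 18\right)^{2} + 900} = -25570 + \sqrt{\left(-13\right)^{2} + 900} = -25570 + \sqrt{169 + 900} = -25570 + \sqrt{1069}$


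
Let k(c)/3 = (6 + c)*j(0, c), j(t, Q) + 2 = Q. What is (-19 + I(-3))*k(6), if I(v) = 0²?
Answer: -2736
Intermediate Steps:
j(t, Q) = -2 + Q
I(v) = 0
k(c) = 3*(-2 + c)*(6 + c) (k(c) = 3*((6 + c)*(-2 + c)) = 3*((-2 + c)*(6 + c)) = 3*(-2 + c)*(6 + c))
(-19 + I(-3))*k(6) = (-19 + 0)*(3*(-2 + 6)*(6 + 6)) = -57*4*12 = -19*144 = -2736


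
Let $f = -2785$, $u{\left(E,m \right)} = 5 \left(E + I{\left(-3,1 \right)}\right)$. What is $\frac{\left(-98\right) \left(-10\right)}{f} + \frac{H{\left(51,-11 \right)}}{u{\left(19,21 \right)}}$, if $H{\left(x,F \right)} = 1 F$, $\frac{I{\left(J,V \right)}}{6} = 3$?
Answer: $- \frac{42387}{103045} \approx -0.41134$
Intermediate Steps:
$I{\left(J,V \right)} = 18$ ($I{\left(J,V \right)} = 6 \cdot 3 = 18$)
$H{\left(x,F \right)} = F$
$u{\left(E,m \right)} = 90 + 5 E$ ($u{\left(E,m \right)} = 5 \left(E + 18\right) = 5 \left(18 + E\right) = 90 + 5 E$)
$\frac{\left(-98\right) \left(-10\right)}{f} + \frac{H{\left(51,-11 \right)}}{u{\left(19,21 \right)}} = \frac{\left(-98\right) \left(-10\right)}{-2785} - \frac{11}{90 + 5 \cdot 19} = 980 \left(- \frac{1}{2785}\right) - \frac{11}{90 + 95} = - \frac{196}{557} - \frac{11}{185} = - \frac{42387}{103045}$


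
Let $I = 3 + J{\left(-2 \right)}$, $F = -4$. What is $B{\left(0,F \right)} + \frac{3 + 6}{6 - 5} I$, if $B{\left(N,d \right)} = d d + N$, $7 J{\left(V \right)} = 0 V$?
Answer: $43$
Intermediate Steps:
$J{\left(V \right)} = 0$ ($J{\left(V \right)} = \frac{0 V}{7} = \frac{1}{7} \cdot 0 = 0$)
$B{\left(N,d \right)} = N + d^{2}$ ($B{\left(N,d \right)} = d^{2} + N = N + d^{2}$)
$I = 3$ ($I = 3 + 0 = 3$)
$B{\left(0,F \right)} + \frac{3 + 6}{6 - 5} I = \left(0 + \left(-4\right)^{2}\right) + \frac{3 + 6}{6 - 5} \cdot 3 = \left(0 + 16\right) + \frac{9}{1} \cdot 3 = 16 + 9 \cdot 1 \cdot 3 = 16 + 9 \cdot 3 = 16 + 27 = 43$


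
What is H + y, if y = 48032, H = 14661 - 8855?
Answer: 53838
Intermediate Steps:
H = 5806
H + y = 5806 + 48032 = 53838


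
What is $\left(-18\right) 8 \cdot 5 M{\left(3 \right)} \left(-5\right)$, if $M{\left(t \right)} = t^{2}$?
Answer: $32400$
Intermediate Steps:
$\left(-18\right) 8 \cdot 5 M{\left(3 \right)} \left(-5\right) = \left(-18\right) 8 \cdot 5 \cdot 3^{2} \left(-5\right) = - 144 \cdot 5 \cdot 9 \left(-5\right) = - 144 \cdot 45 \left(-5\right) = \left(-144\right) \left(-225\right) = 32400$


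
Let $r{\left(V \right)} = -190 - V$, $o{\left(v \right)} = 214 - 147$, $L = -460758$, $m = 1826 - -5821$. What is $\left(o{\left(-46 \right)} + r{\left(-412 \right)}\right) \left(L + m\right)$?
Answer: $-130949079$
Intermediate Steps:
$m = 7647$ ($m = 1826 + 5821 = 7647$)
$o{\left(v \right)} = 67$
$\left(o{\left(-46 \right)} + r{\left(-412 \right)}\right) \left(L + m\right) = \left(67 - -222\right) \left(-460758 + 7647\right) = \left(67 + \left(-190 + 412\right)\right) \left(-453111\right) = \left(67 + 222\right) \left(-453111\right) = 289 \left(-453111\right) = -130949079$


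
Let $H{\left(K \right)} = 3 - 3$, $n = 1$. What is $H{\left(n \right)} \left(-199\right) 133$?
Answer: $0$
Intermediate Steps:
$H{\left(K \right)} = 0$
$H{\left(n \right)} \left(-199\right) 133 = 0 \left(-199\right) 133 = 0 \cdot 133 = 0$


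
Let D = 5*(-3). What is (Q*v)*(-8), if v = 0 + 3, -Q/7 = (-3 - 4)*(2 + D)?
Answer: 15288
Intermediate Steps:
D = -15
Q = -637 (Q = -7*(-3 - 4)*(2 - 15) = -(-49)*(-13) = -7*91 = -637)
v = 3
(Q*v)*(-8) = -637*3*(-8) = -1911*(-8) = 15288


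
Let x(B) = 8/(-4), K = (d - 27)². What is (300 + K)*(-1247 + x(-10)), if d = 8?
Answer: -825589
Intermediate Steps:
K = 361 (K = (8 - 27)² = (-19)² = 361)
x(B) = -2 (x(B) = -¼*8 = -2)
(300 + K)*(-1247 + x(-10)) = (300 + 361)*(-1247 - 2) = 661*(-1249) = -825589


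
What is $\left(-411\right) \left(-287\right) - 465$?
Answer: $117492$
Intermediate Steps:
$\left(-411\right) \left(-287\right) - 465 = 117957 - 465 = 117492$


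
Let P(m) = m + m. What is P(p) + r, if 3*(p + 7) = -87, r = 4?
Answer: -68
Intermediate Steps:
p = -36 (p = -7 + (1/3)*(-87) = -7 - 29 = -36)
P(m) = 2*m
P(p) + r = 2*(-36) + 4 = -72 + 4 = -68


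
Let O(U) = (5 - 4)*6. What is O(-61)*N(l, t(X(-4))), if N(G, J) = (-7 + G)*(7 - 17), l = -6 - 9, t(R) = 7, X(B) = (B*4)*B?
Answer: 1320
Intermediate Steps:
X(B) = 4*B² (X(B) = (4*B)*B = 4*B²)
l = -15
O(U) = 6 (O(U) = 1*6 = 6)
N(G, J) = 70 - 10*G (N(G, J) = (-7 + G)*(-10) = 70 - 10*G)
O(-61)*N(l, t(X(-4))) = 6*(70 - 10*(-15)) = 6*(70 + 150) = 6*220 = 1320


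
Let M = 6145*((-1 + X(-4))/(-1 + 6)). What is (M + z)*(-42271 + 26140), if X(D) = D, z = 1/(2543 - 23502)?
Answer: 2077560786336/20959 ≈ 9.9125e+7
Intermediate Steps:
z = -1/20959 (z = 1/(-20959) = -1/20959 ≈ -4.7712e-5)
M = -6145 (M = 6145*((-1 - 4)/(-1 + 6)) = 6145*(-5/5) = 6145*(-5*⅕) = 6145*(-1) = -6145)
(M + z)*(-42271 + 26140) = (-6145 - 1/20959)*(-42271 + 26140) = -128793056/20959*(-16131) = 2077560786336/20959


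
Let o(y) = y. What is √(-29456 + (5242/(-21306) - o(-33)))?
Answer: 4*I*√208696158345/10653 ≈ 171.53*I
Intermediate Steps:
√(-29456 + (5242/(-21306) - o(-33))) = √(-29456 + (5242/(-21306) - 1*(-33))) = √(-29456 + (5242*(-1/21306) + 33)) = √(-29456 + (-2621/10653 + 33)) = √(-29456 + 348928/10653) = √(-313445840/10653) = 4*I*√208696158345/10653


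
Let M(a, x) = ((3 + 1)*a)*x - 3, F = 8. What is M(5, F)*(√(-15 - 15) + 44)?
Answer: 6908 + 157*I*√30 ≈ 6908.0 + 859.92*I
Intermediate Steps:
M(a, x) = -3 + 4*a*x (M(a, x) = (4*a)*x - 3 = 4*a*x - 3 = -3 + 4*a*x)
M(5, F)*(√(-15 - 15) + 44) = (-3 + 4*5*8)*(√(-15 - 15) + 44) = (-3 + 160)*(√(-30) + 44) = 157*(I*√30 + 44) = 157*(44 + I*√30) = 6908 + 157*I*√30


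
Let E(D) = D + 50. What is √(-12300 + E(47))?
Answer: I*√12203 ≈ 110.47*I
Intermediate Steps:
E(D) = 50 + D
√(-12300 + E(47)) = √(-12300 + (50 + 47)) = √(-12300 + 97) = √(-12203) = I*√12203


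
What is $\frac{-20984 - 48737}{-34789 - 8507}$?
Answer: $\frac{69721}{43296} \approx 1.6103$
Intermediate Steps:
$\frac{-20984 - 48737}{-34789 - 8507} = - \frac{69721}{-34789 - 8507} = - \frac{69721}{-43296} = \left(-69721\right) \left(- \frac{1}{43296}\right) = \frac{69721}{43296}$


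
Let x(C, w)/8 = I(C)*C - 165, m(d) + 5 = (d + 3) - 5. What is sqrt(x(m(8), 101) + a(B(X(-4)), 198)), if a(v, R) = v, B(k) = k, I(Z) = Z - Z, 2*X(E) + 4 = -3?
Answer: I*sqrt(5294)/2 ≈ 36.38*I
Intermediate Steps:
X(E) = -7/2 (X(E) = -2 + (1/2)*(-3) = -2 - 3/2 = -7/2)
I(Z) = 0
m(d) = -7 + d (m(d) = -5 + ((d + 3) - 5) = -5 + ((3 + d) - 5) = -5 + (-2 + d) = -7 + d)
x(C, w) = -1320 (x(C, w) = 8*(0*C - 165) = 8*(0 - 165) = 8*(-165) = -1320)
sqrt(x(m(8), 101) + a(B(X(-4)), 198)) = sqrt(-1320 - 7/2) = sqrt(-2647/2) = I*sqrt(5294)/2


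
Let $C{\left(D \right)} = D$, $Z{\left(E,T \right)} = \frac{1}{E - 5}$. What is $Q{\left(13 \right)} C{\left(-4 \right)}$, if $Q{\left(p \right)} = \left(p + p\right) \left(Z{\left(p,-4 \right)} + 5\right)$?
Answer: $-533$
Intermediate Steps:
$Z{\left(E,T \right)} = \frac{1}{-5 + E}$
$Q{\left(p \right)} = 2 p \left(5 + \frac{1}{-5 + p}\right)$ ($Q{\left(p \right)} = \left(p + p\right) \left(\frac{1}{-5 + p} + 5\right) = 2 p \left(5 + \frac{1}{-5 + p}\right)$)
$Q{\left(13 \right)} C{\left(-4 \right)} = 2 \cdot 13 \frac{1}{-5 + 13} \left(-24 + 5 \cdot 13\right) \left(-4\right) = 2 \cdot 13 \cdot \frac{1}{8} \left(-24 + 65\right) \left(-4\right) = 2 \cdot 13 \cdot \frac{1}{8} \cdot 41 \left(-4\right) = \frac{533}{4} \left(-4\right) = -533$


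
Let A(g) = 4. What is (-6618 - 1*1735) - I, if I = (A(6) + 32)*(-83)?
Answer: -5365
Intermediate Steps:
I = -2988 (I = (4 + 32)*(-83) = 36*(-83) = -2988)
(-6618 - 1*1735) - I = (-6618 - 1*1735) - 1*(-2988) = (-6618 - 1735) + 2988 = -8353 + 2988 = -5365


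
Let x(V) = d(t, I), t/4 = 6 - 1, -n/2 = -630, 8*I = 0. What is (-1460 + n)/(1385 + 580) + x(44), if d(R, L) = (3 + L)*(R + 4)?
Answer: 28256/393 ≈ 71.898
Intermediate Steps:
I = 0 (I = (⅛)*0 = 0)
n = 1260 (n = -2*(-630) = 1260)
t = 20 (t = 4*(6 - 1) = 4*5 = 20)
d(R, L) = (3 + L)*(4 + R)
x(V) = 72 (x(V) = 12 + 3*20 + 4*0 + 0*20 = 12 + 60 + 0 + 0 = 72)
(-1460 + n)/(1385 + 580) + x(44) = (-1460 + 1260)/(1385 + 580) + 72 = -200/1965 + 72 = -200*1/1965 + 72 = -40/393 + 72 = 28256/393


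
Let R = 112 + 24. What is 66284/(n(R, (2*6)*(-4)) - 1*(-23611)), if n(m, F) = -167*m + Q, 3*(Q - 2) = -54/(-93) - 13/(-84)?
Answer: 517810608/7040527 ≈ 73.547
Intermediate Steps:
R = 136
Q = 17539/7812 (Q = 2 + (-54/(-93) - 13/(-84))/3 = 2 + (-54*(-1/93) - 13*(-1/84))/3 = 2 + (18/31 + 13/84)/3 = 2 + (⅓)*(1915/2604) = 2 + 1915/7812 = 17539/7812 ≈ 2.2451)
n(m, F) = 17539/7812 - 167*m (n(m, F) = -167*m + 17539/7812 = 17539/7812 - 167*m)
66284/(n(R, (2*6)*(-4)) - 1*(-23611)) = 66284/((17539/7812 - 167*136) - 1*(-23611)) = 66284/((17539/7812 - 22712) + 23611) = 66284/(-177408605/7812 + 23611) = 66284/(7040527/7812) = 66284*(7812/7040527) = 517810608/7040527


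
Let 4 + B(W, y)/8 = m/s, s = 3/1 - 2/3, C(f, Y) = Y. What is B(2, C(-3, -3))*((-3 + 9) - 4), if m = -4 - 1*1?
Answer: -688/7 ≈ -98.286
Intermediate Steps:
m = -5 (m = -4 - 1 = -5)
s = 7/3 (s = 3*1 - 2*1/3 = 3 - 2/3 = 7/3 ≈ 2.3333)
B(W, y) = -344/7 (B(W, y) = -32 + 8*(-5/7/3) = -32 + 8*(-5*3/7) = -32 + 8*(-15/7) = -32 - 120/7 = -344/7)
B(2, C(-3, -3))*((-3 + 9) - 4) = -344*((-3 + 9) - 4)/7 = -344*(6 - 4)/7 = -344/7*2 = -688/7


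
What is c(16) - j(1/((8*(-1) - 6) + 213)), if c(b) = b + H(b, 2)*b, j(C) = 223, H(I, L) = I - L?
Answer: 17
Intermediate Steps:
c(b) = b + b*(-2 + b) (c(b) = b + (b - 1*2)*b = b + (b - 2)*b = b + (-2 + b)*b = b + b*(-2 + b))
c(16) - j(1/((8*(-1) - 6) + 213)) = 16*(-1 + 16) - 1*223 = 16*15 - 223 = 240 - 223 = 17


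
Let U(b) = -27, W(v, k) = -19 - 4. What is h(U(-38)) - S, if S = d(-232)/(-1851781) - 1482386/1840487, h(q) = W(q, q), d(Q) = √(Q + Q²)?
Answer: -40848815/1840487 + 2*√13398/1851781 ≈ -22.194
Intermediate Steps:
W(v, k) = -23
h(q) = -23
S = -1482386/1840487 - 2*√13398/1851781 (S = √(-232*(1 - 232))/(-1851781) - 1482386/1840487 = √(-232*(-231))*(-1/1851781) - 1482386*1/1840487 = √53592*(-1/1851781) - 1482386/1840487 = (2*√13398)*(-1/1851781) - 1482386/1840487 = -2*√13398/1851781 - 1482386/1840487 = -1482386/1840487 - 2*√13398/1851781 ≈ -0.80556)
h(U(-38)) - S = -23 - (-1482386/1840487 - 2*√13398/1851781) = -23 + (1482386/1840487 + 2*√13398/1851781) = -40848815/1840487 + 2*√13398/1851781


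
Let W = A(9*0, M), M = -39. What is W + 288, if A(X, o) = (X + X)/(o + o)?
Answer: 288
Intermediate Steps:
A(X, o) = X/o (A(X, o) = (2*X)/((2*o)) = (2*X)*(1/(2*o)) = X/o)
W = 0 (W = (9*0)/(-39) = 0*(-1/39) = 0)
W + 288 = 0 + 288 = 288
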